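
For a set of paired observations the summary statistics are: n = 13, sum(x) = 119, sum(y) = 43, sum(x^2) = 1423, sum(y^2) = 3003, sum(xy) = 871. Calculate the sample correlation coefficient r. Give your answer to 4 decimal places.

S_xy = nΣxy − ΣxΣy = 13·871 − 119·43 = 11323 − 5117 = 6206
S_xx = nΣx² − (Σx)² = 13·1423 − 119² = 18499 − 14161 = 4338
S_yy = nΣy² − (Σy)² = 13·3003 − 43² = 39039 − 1849 = 37190
r = S_xy / √(S_xx·S_yy) = 6206 / √(4338·37190) = 6206 / √161330220 = 6206 / 12701.5834 = 0.4886

0.4886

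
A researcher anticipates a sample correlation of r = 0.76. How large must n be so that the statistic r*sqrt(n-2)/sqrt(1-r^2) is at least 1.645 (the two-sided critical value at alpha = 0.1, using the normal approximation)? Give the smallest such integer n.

Need r·√(n−2)/√(1−r²) ≥ 1.645
√(n−2) ≥ 1.645·√(1−0.5776) / 0.76 = 1.645·0.649923 / 0.76 = 1.4067
n−2 ≥ 1.9788  ⇒  n ≥ 3.9788
Smallest integer n = 4

4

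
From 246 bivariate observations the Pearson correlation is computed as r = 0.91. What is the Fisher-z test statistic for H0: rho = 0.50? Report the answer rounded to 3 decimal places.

z_r = atanh(0.91) = 1.527524,  z_0 = atanh(0.50) = 0.549306
SE = 1/√(n−3) = 1/√243 = 0.064150
z = (z_r − z_0)/SE = (1.527524 − 0.549306) / 0.064150 = 0.978218 / 0.064150 = 15.249

15.249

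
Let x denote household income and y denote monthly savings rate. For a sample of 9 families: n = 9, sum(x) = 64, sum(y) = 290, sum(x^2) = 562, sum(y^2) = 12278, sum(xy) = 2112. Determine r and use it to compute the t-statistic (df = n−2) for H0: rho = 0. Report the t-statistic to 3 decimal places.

S_xy = nΣxy − ΣxΣy = 9·2112 − 64·290 = 19008 − 18560 = 448
S_xx = nΣx² − (Σx)² = 9·562 − 64² = 5058 − 4096 = 962
S_yy = nΣy² − (Σy)² = 9·12278 − 290² = 110502 − 84100 = 26402
r = S_xy / √(S_xx·S_yy) = 448 / √(962·26402) = 448 / √25398724 = 448 / 5039.7147 = 0.0889
t = r·√(n−2)/√(1−r²) = 0.0889·√7 / √(1−0.007903) = 0.235207 / 0.996041 = 0.236

0.236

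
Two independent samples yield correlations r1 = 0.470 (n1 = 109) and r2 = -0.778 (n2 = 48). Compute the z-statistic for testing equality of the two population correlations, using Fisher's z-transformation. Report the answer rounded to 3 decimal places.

Fisher z-transforms: z1 = atanh(0.470) = 0.510070, z2 = atanh(-0.778) = -1.040284; difference d = 1.550354
Var(d) = 1/106 + 1/45 = 0.0094340 + 0.0222222 = 0.0316562
z = d/√Var(d) = 1.550354 / √0.0316562 = 1.550354 / 0.177922 = 8.714

8.714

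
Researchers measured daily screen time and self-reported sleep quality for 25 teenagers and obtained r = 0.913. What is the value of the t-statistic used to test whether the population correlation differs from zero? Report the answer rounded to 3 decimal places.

10.733

1 − r² = 1 − 0.833569 = 0.166431;  √(1−r²) = 0.407960
√(n−2) = √23 = 4.795832
t = r·√(n−2)/√(1−r²) = 0.913 · 4.795832 / 0.407960 = 10.733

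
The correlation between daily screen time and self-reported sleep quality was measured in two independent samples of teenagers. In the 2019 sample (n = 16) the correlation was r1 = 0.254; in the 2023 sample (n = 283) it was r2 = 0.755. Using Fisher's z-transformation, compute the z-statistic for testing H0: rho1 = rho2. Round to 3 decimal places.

-2.555

Fisher z-transforms: z1 = atanh(0.254) = 0.259684, z2 = atanh(0.755) = 0.984483; difference d = -0.724799
Var(d) = 1/13 + 1/280 = 0.0769231 + 0.0035714 = 0.0804945
z = d/√Var(d) = -0.724799 / √0.0804945 = -0.724799 / 0.283716 = -2.555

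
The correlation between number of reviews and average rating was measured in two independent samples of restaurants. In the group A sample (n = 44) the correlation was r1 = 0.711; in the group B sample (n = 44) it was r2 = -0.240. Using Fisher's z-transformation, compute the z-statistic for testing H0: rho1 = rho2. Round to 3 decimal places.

z1 = atanh(0.711) = 0.889203,  z2 = atanh(-0.240) = -0.244774
SE = √(1/(n1−3) + 1/(n2−3)) = √(1/41 + 1/41) = √(0.0243902 + 0.0243902) = √0.0487804 = 0.220863
z = (z1 − z2)/SE = (0.889203 − (-0.244774)) / 0.220863 = 1.133977 / 0.220863 = 5.134

5.134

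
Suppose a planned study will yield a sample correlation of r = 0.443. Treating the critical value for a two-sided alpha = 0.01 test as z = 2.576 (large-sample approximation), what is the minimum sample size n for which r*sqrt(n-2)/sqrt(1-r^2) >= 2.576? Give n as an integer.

r√(n−2)/√(1−r²) ≥ 2.576  ⇔  n−2 ≥ (2.576)²·(1−r²)/r²
(1−r²)/r² = (1−0.196249)/0.196249 = 4.0956
n ≥ 2 + 6.635776·4.0956 = 2 + 27.1775 = 29.1775
⌈29.1775⌉ = 30

30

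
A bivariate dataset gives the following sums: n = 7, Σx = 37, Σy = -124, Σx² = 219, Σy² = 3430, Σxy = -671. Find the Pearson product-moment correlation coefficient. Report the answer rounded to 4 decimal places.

-0.0916

Numerator: nΣxy − (Σx)(Σy) = 7·(-671) − (37)(-124) = -109
Denominator: √[(nΣx²−(Σx)²)(nΣy²−(Σy)²)]
  nΣx²−(Σx)² = 7·219 − 1369 = 164;  nΣy²−(Σy)² = 7·3430 − 15376 = 8634
  √(164·8634) = √1415976 = 1189.9479
r = -109 / 1189.9479 = -0.0916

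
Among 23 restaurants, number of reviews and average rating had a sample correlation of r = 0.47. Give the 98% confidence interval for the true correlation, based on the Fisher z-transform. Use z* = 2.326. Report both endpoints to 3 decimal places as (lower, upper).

(-0.010, 0.774)

z_r = atanh(0.47) = 0.510070;  SE = 1/√(n−3) = 1/√20 = 0.223607
z-limits: 0.510070 ± 2.326·0.223607 = 0.510070 ± 0.520110 = [-0.010040, 1.030180]
ρ-limits: (tanh -0.010040, tanh 1.030180) = (-0.010, 0.774)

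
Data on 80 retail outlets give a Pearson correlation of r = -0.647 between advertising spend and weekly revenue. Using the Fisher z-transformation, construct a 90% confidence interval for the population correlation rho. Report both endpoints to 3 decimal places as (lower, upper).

z_r = atanh(-0.647) = -0.770121;  SE = 1/√(n−3) = 1/√77 = 0.113961
z-limits: -0.770121 ± 1.645·0.113961 = -0.770121 ± 0.187466 = [-0.957587, -0.582655]
ρ-limits: (tanh -0.957587, tanh -0.582655) = (-0.743, -0.525)

(-0.743, -0.525)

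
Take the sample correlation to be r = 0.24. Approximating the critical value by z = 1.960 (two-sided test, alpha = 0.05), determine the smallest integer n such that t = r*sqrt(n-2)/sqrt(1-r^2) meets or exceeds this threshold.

65

Need r·√(n−2)/√(1−r²) ≥ 1.960
√(n−2) ≥ 1.960·√(1−0.0576) / 0.24 = 1.960·0.970773 / 0.24 = 7.9280
n−2 ≥ 62.8532  ⇒  n ≥ 64.8532
Smallest integer n = 65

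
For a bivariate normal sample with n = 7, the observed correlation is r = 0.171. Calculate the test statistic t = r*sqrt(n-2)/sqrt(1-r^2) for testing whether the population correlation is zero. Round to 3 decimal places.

1 − r² = 1 − 0.029241 = 0.970759;  √(1−r²) = 0.985271
√(n−2) = √5 = 2.236068
t = r·√(n−2)/√(1−r²) = 0.171 · 2.236068 / 0.985271 = 0.388

0.388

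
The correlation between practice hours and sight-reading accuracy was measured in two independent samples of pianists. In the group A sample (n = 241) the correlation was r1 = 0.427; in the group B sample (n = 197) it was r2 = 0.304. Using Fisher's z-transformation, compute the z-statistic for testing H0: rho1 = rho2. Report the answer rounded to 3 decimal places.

Fisher z-transforms: z1 = atanh(0.427) = 0.456222, z2 = atanh(0.304) = 0.313921; difference d = 0.142301
Var(d) = 1/238 + 1/194 = 0.0042017 + 0.0051546 = 0.0093563
z = d/√Var(d) = 0.142301 / √0.0093563 = 0.142301 / 0.096728 = 1.471

1.471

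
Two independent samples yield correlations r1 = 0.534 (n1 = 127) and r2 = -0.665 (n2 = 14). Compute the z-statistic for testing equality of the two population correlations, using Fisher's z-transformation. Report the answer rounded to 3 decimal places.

z1 = atanh(0.534) = 0.595724,  z2 = atanh(-0.665) = -0.801725
SE = √(1/(n1−3) + 1/(n2−3)) = √(1/124 + 1/11) = √(0.0080645 + 0.0909091) = √0.0989736 = 0.314601
z = (z1 − z2)/SE = (0.595724 − (-0.801725)) / 0.314601 = 1.397449 / 0.314601 = 4.442

4.442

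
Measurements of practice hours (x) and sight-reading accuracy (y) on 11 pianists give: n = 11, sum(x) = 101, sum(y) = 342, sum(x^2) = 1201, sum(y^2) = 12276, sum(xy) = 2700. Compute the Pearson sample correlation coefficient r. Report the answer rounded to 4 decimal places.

S_xy = nΣxy − ΣxΣy = 11·2700 − 101·342 = 29700 − 34542 = -4842
S_xx = nΣx² − (Σx)² = 11·1201 − 101² = 13211 − 10201 = 3010
S_yy = nΣy² − (Σy)² = 11·12276 − 342² = 135036 − 116964 = 18072
r = S_xy / √(S_xx·S_yy) = -4842 / √(3010·18072) = -4842 / √54396720 = -4842 / 7375.4132 = -0.6565

-0.6565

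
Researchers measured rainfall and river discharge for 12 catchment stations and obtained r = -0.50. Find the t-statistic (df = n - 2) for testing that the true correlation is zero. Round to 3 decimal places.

-1.826

1 − r² = 1 − 0.2500 = 0.7500;  √(1−r²) = 0.866025
√(n−2) = √10 = 3.162278
t = r·√(n−2)/√(1−r²) = -0.50 · 3.162278 / 0.866025 = -1.826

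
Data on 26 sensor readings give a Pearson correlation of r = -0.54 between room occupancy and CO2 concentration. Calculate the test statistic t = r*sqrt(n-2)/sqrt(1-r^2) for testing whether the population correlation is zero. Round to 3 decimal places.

t = r·√(n−2) / √(1−r²) with r = -0.54, n = 26
  = -0.54·√24 / √(1 − 0.2916)
  = -0.54·4.898979 / 0.841665
  = -2.645449 / 0.841665 = -3.143

-3.143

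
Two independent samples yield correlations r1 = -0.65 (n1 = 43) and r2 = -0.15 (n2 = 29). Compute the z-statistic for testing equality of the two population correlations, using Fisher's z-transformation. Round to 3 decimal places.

-2.478

Fisher z-transforms: z1 = atanh(-0.65) = -0.775299, z2 = atanh(-0.15) = -0.151140; difference d = -0.624159
Var(d) = 1/40 + 1/26 = 0.0250000 + 0.0384615 = 0.0634615
z = d/√Var(d) = -0.624159 / √0.0634615 = -0.624159 / 0.251916 = -2.478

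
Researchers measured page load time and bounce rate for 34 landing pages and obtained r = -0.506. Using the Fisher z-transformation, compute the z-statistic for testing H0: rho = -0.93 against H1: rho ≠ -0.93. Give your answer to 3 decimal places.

z_r = atanh(-0.506) = -0.557338,  z_0 = atanh(-0.93) = -1.658390
SE = 1/√(n−3) = 1/√31 = 0.179605
z = (z_r − z_0)/SE = (-0.557338 − (-1.658390)) / 0.179605 = 1.101052 / 0.179605 = 6.130

6.130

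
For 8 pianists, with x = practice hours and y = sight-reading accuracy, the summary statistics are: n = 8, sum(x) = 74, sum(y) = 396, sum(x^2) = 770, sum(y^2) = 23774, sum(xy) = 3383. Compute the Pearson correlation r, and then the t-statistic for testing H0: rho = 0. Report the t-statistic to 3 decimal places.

-1.300

Numerator: nΣxy − (Σx)(Σy) = 8·3383 − (74)(396) = -2240
Denominator: √[(nΣx²−(Σx)²)(nΣy²−(Σy)²)]
  nΣx²−(Σx)² = 8·770 − 5476 = 684;  nΣy²−(Σy)² = 8·23774 − 156816 = 33376
  √(684·33376) = √22829184 = 4777.9895
r = -2240 / 4777.9895 = -0.4688
t = r·√(n−2)/√(1−r²) = -0.4688·√6 / √(1−0.219773) = -1.148321 / 0.883305 = -1.300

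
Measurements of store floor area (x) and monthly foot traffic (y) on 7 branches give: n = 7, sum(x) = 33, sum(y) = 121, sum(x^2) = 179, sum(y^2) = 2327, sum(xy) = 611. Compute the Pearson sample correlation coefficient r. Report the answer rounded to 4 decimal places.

0.5463

S_xy = nΣxy − ΣxΣy = 7·611 − 33·121 = 4277 − 3993 = 284
S_xx = nΣx² − (Σx)² = 7·179 − 33² = 1253 − 1089 = 164
S_yy = nΣy² − (Σy)² = 7·2327 − 121² = 16289 − 14641 = 1648
r = S_xy / √(S_xx·S_yy) = 284 / √(164·1648) = 284 / √270272 = 284 / 519.8769 = 0.5463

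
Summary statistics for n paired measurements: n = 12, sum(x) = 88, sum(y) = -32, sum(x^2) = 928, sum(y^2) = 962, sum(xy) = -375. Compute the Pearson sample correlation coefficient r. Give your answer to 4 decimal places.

-0.2819

Numerator: nΣxy − (Σx)(Σy) = 12·(-375) − (88)(-32) = -1684
Denominator: √[(nΣx²−(Σx)²)(nΣy²−(Σy)²)]
  nΣx²−(Σx)² = 12·928 − 7744 = 3392;  nΣy²−(Σy)² = 12·962 − 1024 = 10520
  √(3392·10520) = √35683840 = 5973.5952
r = -1684 / 5973.5952 = -0.2819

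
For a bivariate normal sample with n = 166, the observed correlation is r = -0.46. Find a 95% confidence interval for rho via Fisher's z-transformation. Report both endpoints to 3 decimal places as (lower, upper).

z_r = atanh(-0.46) = -0.497311;  SE = 1/√(n−3) = 1/√163 = 0.078326
z-limits: -0.497311 ± 1.960·0.078326 = -0.497311 ± 0.153519 = [-0.650830, -0.343792]
ρ-limits: (tanh -0.650830, tanh -0.343792) = (-0.572, -0.331)

(-0.572, -0.331)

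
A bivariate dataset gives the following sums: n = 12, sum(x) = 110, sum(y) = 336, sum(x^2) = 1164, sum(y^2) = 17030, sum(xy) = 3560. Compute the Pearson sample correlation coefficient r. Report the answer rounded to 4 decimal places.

S_xy = nΣxy − ΣxΣy = 12·3560 − 110·336 = 42720 − 36960 = 5760
S_xx = nΣx² − (Σx)² = 12·1164 − 110² = 13968 − 12100 = 1868
S_yy = nΣy² − (Σy)² = 12·17030 − 336² = 204360 − 112896 = 91464
r = S_xy / √(S_xx·S_yy) = 5760 / √(1868·91464) = 5760 / √170854752 = 5760 / 13071.1420 = 0.4407

0.4407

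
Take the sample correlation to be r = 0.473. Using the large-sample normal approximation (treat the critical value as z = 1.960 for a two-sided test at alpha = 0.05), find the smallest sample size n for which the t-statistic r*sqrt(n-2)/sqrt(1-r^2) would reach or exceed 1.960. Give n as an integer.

16

r√(n−2)/√(1−r²) ≥ 1.960  ⇔  n−2 ≥ (1.960)²·(1−r²)/r²
(1−r²)/r² = (1−0.223729)/0.223729 = 3.4697
n ≥ 2 + 3.8416·3.4697 = 2 + 13.3292 = 15.3292
⌈15.3292⌉ = 16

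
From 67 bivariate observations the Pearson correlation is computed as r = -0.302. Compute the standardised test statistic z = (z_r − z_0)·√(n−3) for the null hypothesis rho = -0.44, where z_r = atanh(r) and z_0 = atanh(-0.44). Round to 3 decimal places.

1.284

z_r = atanh(-0.302) = -0.311719,  z_0 = atanh(-0.44) = -0.472231
SE = 1/√(n−3) = 1/√64 = 0.125000
z = (z_r − z_0)/SE = (-0.311719 − (-0.472231)) / 0.125000 = 0.160512 / 0.125000 = 1.284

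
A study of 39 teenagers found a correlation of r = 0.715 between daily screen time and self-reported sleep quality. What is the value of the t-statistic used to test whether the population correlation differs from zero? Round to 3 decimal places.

6.221

t = r·√(n−2) / √(1−r²) with r = 0.715, n = 39
  = 0.715·√37 / √(1 − 0.511225)
  = 0.715·6.082763 / 0.699124
  = 4.349176 / 0.699124 = 6.221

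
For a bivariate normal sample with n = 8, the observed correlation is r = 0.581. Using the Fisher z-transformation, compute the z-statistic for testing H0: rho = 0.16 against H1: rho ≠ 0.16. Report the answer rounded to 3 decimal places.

1.124

z_r = atanh(0.581) = 0.663971,  z_0 = atanh(0.16) = 0.161387
SE = 1/√(n−3) = 1/√5 = 0.447214
z = (z_r − z_0)/SE = (0.663971 − 0.161387) / 0.447214 = 0.502584 / 0.447214 = 1.124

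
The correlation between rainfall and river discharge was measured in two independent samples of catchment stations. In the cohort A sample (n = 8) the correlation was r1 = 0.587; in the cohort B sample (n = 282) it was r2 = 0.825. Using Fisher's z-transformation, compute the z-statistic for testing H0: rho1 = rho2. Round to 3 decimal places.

-1.106

Fisher z-transforms: z1 = atanh(0.587) = 0.673077, z2 = atanh(0.825) = 1.172275; difference d = -0.499198
Var(d) = 1/5 + 1/279 = 0.2000000 + 0.0035842 = 0.2035842
z = d/√Var(d) = -0.499198 / √0.2035842 = -0.499198 / 0.451203 = -1.106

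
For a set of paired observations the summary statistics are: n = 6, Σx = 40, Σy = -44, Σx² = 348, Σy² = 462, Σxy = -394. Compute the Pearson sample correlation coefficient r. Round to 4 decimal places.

Numerator: nΣxy − (Σx)(Σy) = 6·(-394) − (40)(-44) = -604
Denominator: √[(nΣx²−(Σx)²)(nΣy²−(Σy)²)]
  nΣx²−(Σx)² = 6·348 − 1600 = 488;  nΣy²−(Σy)² = 6·462 − 1936 = 836
  √(488·836) = √407968 = 638.7237
r = -604 / 638.7237 = -0.9456

-0.9456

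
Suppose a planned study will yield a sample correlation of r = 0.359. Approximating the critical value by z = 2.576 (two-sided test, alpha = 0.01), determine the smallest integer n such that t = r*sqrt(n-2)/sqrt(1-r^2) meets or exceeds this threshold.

r√(n−2)/√(1−r²) ≥ 2.576  ⇔  n−2 ≥ (2.576)²·(1−r²)/r²
(1−r²)/r² = (1−0.128881)/0.128881 = 6.7591
n ≥ 2 + 6.635776·6.7591 = 2 + 44.8519 = 46.8519
⌈46.8519⌉ = 47

47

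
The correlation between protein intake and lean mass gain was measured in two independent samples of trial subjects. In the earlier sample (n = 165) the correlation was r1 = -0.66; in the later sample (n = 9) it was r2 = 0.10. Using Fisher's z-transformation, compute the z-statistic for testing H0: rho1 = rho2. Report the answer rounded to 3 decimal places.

-2.148

Fisher z-transforms: z1 = atanh(-0.66) = -0.792814, z2 = atanh(0.10) = 0.100335; difference d = -0.893149
Var(d) = 1/162 + 1/6 = 0.0061728 + 0.1666667 = 0.1728395
z = d/√Var(d) = -0.893149 / √0.1728395 = -0.893149 / 0.415740 = -2.148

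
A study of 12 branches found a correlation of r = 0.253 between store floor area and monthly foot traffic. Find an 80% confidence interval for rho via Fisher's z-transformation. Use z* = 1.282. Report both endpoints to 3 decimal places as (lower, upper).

(-0.167, 0.595)

Fisher z: z_r = atanh(r) = ½·ln((1+0.253)/(1−0.253)) = 0.258615
SE(z) = 1/√(n−3) = 1/√9 = 0.333333
80% ⇒ z* = 1.282; margin = 1.282·0.333333 = 0.427333
CI on z-scale: (-0.168718, 0.685948)
Back-transform: tanh(-0.168718) = -0.167135, tanh(0.685948) = 0.595373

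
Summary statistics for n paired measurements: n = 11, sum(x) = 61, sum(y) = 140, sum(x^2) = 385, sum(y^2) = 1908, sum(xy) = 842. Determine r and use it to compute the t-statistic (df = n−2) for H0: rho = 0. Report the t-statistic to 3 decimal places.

4.941

Numerator: nΣxy − (Σx)(Σy) = 11·842 − (61)(140) = 722
Denominator: √[(nΣx²−(Σx)²)(nΣy²−(Σy)²)]
  nΣx²−(Σx)² = 11·385 − 3721 = 514;  nΣy²−(Σy)² = 11·1908 − 19600 = 1388
  √(514·1388) = √713432 = 844.6490
r = 722 / 844.6490 = 0.8548
t = r·√(n−2)/√(1−r²) = 0.8548·√9 / √(1−0.730683) = 2.564400 / 0.518958 = 4.941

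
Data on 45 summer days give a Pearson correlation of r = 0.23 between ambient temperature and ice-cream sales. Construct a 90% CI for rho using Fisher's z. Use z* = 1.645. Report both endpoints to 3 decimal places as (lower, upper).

(-0.020, 0.453)

Fisher z: z_r = atanh(r) = ½·ln((1+0.23)/(1−0.23)) = 0.234189
SE(z) = 1/√(n−3) = 1/√42 = 0.154303
90% ⇒ z* = 1.645; margin = 1.645·0.154303 = 0.253828
CI on z-scale: (-0.019639, 0.488017)
Back-transform: tanh(-0.019639) = -0.019636, tanh(0.488017) = 0.452641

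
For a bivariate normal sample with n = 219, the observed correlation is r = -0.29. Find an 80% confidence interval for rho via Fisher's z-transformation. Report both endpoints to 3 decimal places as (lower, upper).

(-0.368, -0.208)

z_r = atanh(-0.29) = -0.298566;  SE = 1/√(n−3) = 1/√216 = 0.068041
z-limits: -0.298566 ± 1.282·0.068041 = -0.298566 ± 0.087229 = [-0.385795, -0.211337]
ρ-limits: (tanh -0.385795, tanh -0.211337) = (-0.368, -0.208)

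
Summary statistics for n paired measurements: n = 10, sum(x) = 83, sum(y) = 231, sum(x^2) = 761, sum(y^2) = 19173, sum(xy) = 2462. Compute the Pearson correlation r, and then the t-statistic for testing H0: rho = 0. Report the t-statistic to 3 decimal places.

1.840

Numerator: nΣxy − (Σx)(Σy) = 10·2462 − (83)(231) = 5447
Denominator: √[(nΣx²−(Σx)²)(nΣy²−(Σy)²)]
  nΣx²−(Σx)² = 10·761 − 6889 = 721;  nΣy²−(Σy)² = 10·19173 − 53361 = 138369
  √(721·138369) = √99764049 = 9988.1955
r = 5447 / 9988.1955 = 0.5453
t = r·√(n−2)/√(1−r²) = 0.5453·√8 / √(1−0.297352) = 1.542341 / 0.838241 = 1.840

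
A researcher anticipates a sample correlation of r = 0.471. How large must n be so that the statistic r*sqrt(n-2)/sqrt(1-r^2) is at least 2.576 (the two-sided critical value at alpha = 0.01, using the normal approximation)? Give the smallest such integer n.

26

r√(n−2)/√(1−r²) ≥ 2.576  ⇔  n−2 ≥ (2.576)²·(1−r²)/r²
(1−r²)/r² = (1−0.221841)/0.221841 = 3.5077
n ≥ 2 + 6.635776·3.5077 = 2 + 23.2763 = 25.2763
⌈25.2763⌉ = 26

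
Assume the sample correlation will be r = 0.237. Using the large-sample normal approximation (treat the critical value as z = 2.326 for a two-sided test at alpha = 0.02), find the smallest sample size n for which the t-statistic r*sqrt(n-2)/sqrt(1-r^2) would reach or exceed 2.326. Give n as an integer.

r√(n−2)/√(1−r²) ≥ 2.326  ⇔  n−2 ≥ (2.326)²·(1−r²)/r²
(1−r²)/r² = (1−0.056169)/0.056169 = 16.8034
n ≥ 2 + 5.410276·16.8034 = 2 + 90.9110 = 92.9110
⌈92.9110⌉ = 93

93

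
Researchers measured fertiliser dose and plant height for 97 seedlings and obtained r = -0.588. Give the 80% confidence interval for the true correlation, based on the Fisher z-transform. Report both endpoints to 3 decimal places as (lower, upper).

(-0.668, -0.495)

z_r = atanh(-0.588) = -0.674604;  SE = 1/√(n−3) = 1/√94 = 0.103142
z-limits: -0.674604 ± 1.282·0.103142 = -0.674604 ± 0.132228 = [-0.806832, -0.542376]
ρ-limits: (tanh -0.806832, tanh -0.542376) = (-0.668, -0.495)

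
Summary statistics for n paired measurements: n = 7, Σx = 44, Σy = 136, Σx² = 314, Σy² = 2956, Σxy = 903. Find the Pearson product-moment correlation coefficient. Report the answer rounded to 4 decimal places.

0.4443

Numerator: nΣxy − (Σx)(Σy) = 7·903 − (44)(136) = 337
Denominator: √[(nΣx²−(Σx)²)(nΣy²−(Σy)²)]
  nΣx²−(Σx)² = 7·314 − 1936 = 262;  nΣy²−(Σy)² = 7·2956 − 18496 = 2196
  √(262·2196) = √575352 = 758.5196
r = 337 / 758.5196 = 0.4443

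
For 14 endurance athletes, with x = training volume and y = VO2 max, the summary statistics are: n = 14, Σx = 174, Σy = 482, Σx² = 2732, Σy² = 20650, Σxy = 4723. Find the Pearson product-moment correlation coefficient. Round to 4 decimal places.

Numerator: nΣxy − (Σx)(Σy) = 14·4723 − (174)(482) = -17746
Denominator: √[(nΣx²−(Σx)²)(nΣy²−(Σy)²)]
  nΣx²−(Σx)² = 14·2732 − 30276 = 7972;  nΣy²−(Σy)² = 14·20650 − 232324 = 56776
  √(7972·56776) = √452618272 = 21274.8272
r = -17746 / 21274.8272 = -0.8341

-0.8341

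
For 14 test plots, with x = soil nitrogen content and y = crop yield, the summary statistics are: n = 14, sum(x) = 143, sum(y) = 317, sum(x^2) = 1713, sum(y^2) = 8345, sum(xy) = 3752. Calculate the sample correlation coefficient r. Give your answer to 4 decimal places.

0.9472

Numerator: nΣxy − (Σx)(Σy) = 14·3752 − (143)(317) = 7197
Denominator: √[(nΣx²−(Σx)²)(nΣy²−(Σy)²)]
  nΣx²−(Σx)² = 14·1713 − 20449 = 3533;  nΣy²−(Σy)² = 14·8345 − 100489 = 16341
  √(3533·16341) = √57732753 = 7598.2072
r = 7197 / 7598.2072 = 0.9472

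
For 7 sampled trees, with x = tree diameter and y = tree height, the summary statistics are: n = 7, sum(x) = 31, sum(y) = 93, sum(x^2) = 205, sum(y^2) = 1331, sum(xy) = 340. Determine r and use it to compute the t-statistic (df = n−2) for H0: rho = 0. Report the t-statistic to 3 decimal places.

-4.459

Numerator: nΣxy − (Σx)(Σy) = 7·340 − (31)(93) = -503
Denominator: √[(nΣx²−(Σx)²)(nΣy²−(Σy)²)]
  nΣx²−(Σx)² = 7·205 − 961 = 474;  nΣy²−(Σy)² = 7·1331 − 8649 = 668
  √(474·668) = √316632 = 562.7006
r = -503 / 562.7006 = -0.8939
t = r·√(n−2)/√(1−r²) = -0.8939·√5 / √(1−0.799057) = -1.998821 / 0.448267 = -4.459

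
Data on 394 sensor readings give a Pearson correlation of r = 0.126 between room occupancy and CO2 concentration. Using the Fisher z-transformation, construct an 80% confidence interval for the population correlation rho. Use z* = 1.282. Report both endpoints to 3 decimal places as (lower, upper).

(0.062, 0.189)

z_r = atanh(0.126) = 0.126673;  SE = 1/√(n−3) = 1/√391 = 0.050572
z-limits: 0.126673 ± 1.282·0.050572 = 0.126673 ± 0.064833 = [0.061840, 0.191506]
ρ-limits: (tanh 0.061840, tanh 0.191506) = (0.062, 0.189)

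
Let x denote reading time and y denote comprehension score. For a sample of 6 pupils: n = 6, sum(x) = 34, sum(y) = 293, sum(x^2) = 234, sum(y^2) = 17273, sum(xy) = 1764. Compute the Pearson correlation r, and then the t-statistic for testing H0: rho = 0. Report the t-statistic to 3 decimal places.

0.620

Numerator: nΣxy − (Σx)(Σy) = 6·1764 − (34)(293) = 622
Denominator: √[(nΣx²−(Σx)²)(nΣy²−(Σy)²)]
  nΣx²−(Σx)² = 6·234 − 1156 = 248;  nΣy²−(Σy)² = 6·17273 − 85849 = 17789
  √(248·17789) = √4411672 = 2100.3981
r = 622 / 2100.3981 = 0.2961
t = r·√(n−2)/√(1−r²) = 0.2961·√4 / √(1−0.087675) = 0.592200 / 0.955157 = 0.620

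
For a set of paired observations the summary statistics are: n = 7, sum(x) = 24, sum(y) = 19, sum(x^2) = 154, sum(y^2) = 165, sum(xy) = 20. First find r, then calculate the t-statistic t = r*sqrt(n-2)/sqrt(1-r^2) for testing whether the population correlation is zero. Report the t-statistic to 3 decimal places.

Numerator: nΣxy − (Σx)(Σy) = 7·20 − (24)(19) = -316
Denominator: √[(nΣx²−(Σx)²)(nΣy²−(Σy)²)]
  nΣx²−(Σx)² = 7·154 − 576 = 502;  nΣy²−(Σy)² = 7·165 − 361 = 794
  √(502·794) = √398588 = 631.3383
r = -316 / 631.3383 = -0.5005
t = r·√(n−2)/√(1−r²) = -0.5005·√5 / √(1−0.250500) = -1.119152 / 0.865737 = -1.293

-1.293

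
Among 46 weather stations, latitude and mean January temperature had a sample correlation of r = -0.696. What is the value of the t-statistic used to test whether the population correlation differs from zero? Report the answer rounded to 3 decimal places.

-6.430

1 − r² = 1 − 0.484416 = 0.515584;  √(1−r²) = 0.718042
√(n−2) = √44 = 6.633250
t = r·√(n−2)/√(1−r²) = -0.696 · 6.633250 / 0.718042 = -6.430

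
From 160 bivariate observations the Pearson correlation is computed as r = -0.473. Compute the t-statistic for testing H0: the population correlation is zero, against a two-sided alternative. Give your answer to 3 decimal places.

t = r·√(n−2) / √(1−r²) with r = -0.473, n = 160
  = -0.473·√158 / √(1 − 0.223729)
  = -0.473·12.569805 / 0.881062
  = -5.945518 / 0.881062 = -6.748

-6.748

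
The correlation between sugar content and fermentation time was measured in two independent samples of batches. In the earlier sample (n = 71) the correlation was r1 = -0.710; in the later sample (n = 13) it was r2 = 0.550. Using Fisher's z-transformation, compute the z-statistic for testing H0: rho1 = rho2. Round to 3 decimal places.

-4.445

Fisher z-transforms: z1 = atanh(-0.710) = -0.887184, z2 = atanh(0.550) = 0.618381; difference d = -1.505565
Var(d) = 1/68 + 1/10 = 0.0147059 + 0.1000000 = 0.1147059
z = d/√Var(d) = -1.505565 / √0.1147059 = -1.505565 / 0.338683 = -4.445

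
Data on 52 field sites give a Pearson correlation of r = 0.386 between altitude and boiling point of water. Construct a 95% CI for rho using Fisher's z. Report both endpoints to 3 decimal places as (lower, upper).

Fisher z: z_r = atanh(r) = ½·ln((1+0.386)/(1−0.386)) = 0.407091
SE(z) = 1/√(n−3) = 1/√49 = 0.142857
95% ⇒ z* = 1.960; margin = 1.960·0.142857 = 0.280000
CI on z-scale: (0.127091, 0.687091)
Back-transform: tanh(0.127091) = 0.126411, tanh(0.687091) = 0.596110

(0.126, 0.596)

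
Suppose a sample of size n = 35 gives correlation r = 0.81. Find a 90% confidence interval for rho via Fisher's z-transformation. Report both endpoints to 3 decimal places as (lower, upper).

z_r = atanh(0.81) = 1.127029;  SE = 1/√(n−3) = 1/√32 = 0.176777
z-limits: 1.127029 ± 1.645·0.176777 = 1.127029 ± 0.290798 = [0.836231, 1.417827]
ρ-limits: (tanh 0.836231, tanh 1.417827) = (0.684, 0.889)

(0.684, 0.889)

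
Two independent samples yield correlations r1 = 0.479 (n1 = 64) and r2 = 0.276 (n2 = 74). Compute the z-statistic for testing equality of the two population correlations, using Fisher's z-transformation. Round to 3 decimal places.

1.365

z1 = atanh(0.479) = 0.521686,  z2 = atanh(0.276) = 0.283347
SE = √(1/(n1−3) + 1/(n2−3)) = √(1/61 + 1/71) = √(0.0163934 + 0.0140845) = √0.0304779 = 0.174579
z = (z1 − z2)/SE = (0.521686 − 0.283347) / 0.174579 = 0.238339 / 0.174579 = 1.365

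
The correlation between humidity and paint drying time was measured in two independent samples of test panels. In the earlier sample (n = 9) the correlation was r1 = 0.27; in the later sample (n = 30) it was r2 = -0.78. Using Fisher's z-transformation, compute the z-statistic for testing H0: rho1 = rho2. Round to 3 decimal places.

Fisher z-transforms: z1 = atanh(0.27) = 0.276864, z2 = atanh(-0.78) = -1.045371; difference d = 1.322235
Var(d) = 1/6 + 1/27 = 0.1666667 + 0.0370370 = 0.2037037
z = d/√Var(d) = 1.322235 / √0.2037037 = 1.322235 / 0.451335 = 2.930

2.930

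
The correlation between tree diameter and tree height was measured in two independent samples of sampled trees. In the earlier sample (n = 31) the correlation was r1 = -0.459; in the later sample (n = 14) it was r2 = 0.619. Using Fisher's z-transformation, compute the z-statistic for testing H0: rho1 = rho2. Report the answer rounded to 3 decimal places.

-3.427

z1 = atanh(-0.459) = -0.496044,  z2 = atanh(0.619) = 0.723382
SE = √(1/(n1−3) + 1/(n2−3)) = √(1/28 + 1/11) = √(0.0357143 + 0.0909091) = √0.1266234 = 0.355842
z = (z1 − z2)/SE = (-0.496044 − 0.723382) / 0.355842 = -1.219426 / 0.355842 = -3.427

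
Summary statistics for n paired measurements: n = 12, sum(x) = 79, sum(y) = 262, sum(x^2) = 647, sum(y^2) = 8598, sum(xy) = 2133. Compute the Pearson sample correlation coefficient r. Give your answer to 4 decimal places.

Numerator: nΣxy − (Σx)(Σy) = 12·2133 − (79)(262) = 4898
Denominator: √[(nΣx²−(Σx)²)(nΣy²−(Σy)²)]
  nΣx²−(Σx)² = 12·647 − 6241 = 1523;  nΣy²−(Σy)² = 12·8598 − 68644 = 34532
  √(1523·34532) = √52592236 = 7252.0505
r = 4898 / 7252.0505 = 0.6754

0.6754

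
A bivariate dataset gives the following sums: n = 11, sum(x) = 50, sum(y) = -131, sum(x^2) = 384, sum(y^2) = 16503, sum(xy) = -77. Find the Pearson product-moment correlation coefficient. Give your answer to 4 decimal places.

Numerator: nΣxy − (Σx)(Σy) = 11·(-77) − (50)(-131) = 5703
Denominator: √[(nΣx²−(Σx)²)(nΣy²−(Σy)²)]
  nΣx²−(Σx)² = 11·384 − 2500 = 1724;  nΣy²−(Σy)² = 11·16503 − 17161 = 164372
  √(1724·164372) = √283377328 = 16833.8150
r = 5703 / 16833.8150 = 0.3388

0.3388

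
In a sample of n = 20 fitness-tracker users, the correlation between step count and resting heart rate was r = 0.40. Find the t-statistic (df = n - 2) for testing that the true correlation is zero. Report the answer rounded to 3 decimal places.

1.852

t = r·√(n−2) / √(1−r²) with r = 0.40, n = 20
  = 0.40·√18 / √(1 − 0.1600)
  = 0.40·4.242641 / 0.916515
  = 1.697056 / 0.916515 = 1.852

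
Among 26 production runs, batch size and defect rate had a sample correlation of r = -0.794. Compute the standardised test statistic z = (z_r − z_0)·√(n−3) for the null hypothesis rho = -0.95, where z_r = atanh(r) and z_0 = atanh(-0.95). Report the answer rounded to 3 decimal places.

Fisher z: atanh(-0.794) = -1.082163, atanh(-0.95) = -1.831781
z = (z_r − z_0)·√(n−3) = (-1.082163 − (-1.831781))·√23 = 0.749618 · 4.795832 = 3.595

3.595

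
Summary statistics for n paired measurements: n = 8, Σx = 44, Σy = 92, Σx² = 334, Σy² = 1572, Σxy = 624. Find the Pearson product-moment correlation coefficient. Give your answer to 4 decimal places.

0.5426

S_xy = nΣxy − ΣxΣy = 8·624 − 44·92 = 4992 − 4048 = 944
S_xx = nΣx² − (Σx)² = 8·334 − 44² = 2672 − 1936 = 736
S_yy = nΣy² − (Σy)² = 8·1572 − 92² = 12576 − 8464 = 4112
r = S_xy / √(S_xx·S_yy) = 944 / √(736·4112) = 944 / √3026432 = 944 / 1739.6643 = 0.5426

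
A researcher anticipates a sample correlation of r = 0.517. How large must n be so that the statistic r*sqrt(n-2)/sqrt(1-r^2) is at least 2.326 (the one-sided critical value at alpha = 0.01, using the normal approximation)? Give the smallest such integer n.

17

Need r·√(n−2)/√(1−r²) ≥ 2.326
√(n−2) ≥ 2.326·√(1−0.267289) / 0.517 = 2.326·0.855985 / 0.517 = 3.8511
n−2 ≥ 14.8310  ⇒  n ≥ 16.8310
Smallest integer n = 17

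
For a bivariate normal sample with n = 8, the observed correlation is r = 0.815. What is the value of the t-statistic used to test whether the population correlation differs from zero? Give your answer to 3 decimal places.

3.445

1 − r² = 1 − 0.664225 = 0.335775;  √(1−r²) = 0.579461
√(n−2) = √6 = 2.449490
t = r·√(n−2)/√(1−r²) = 0.815 · 2.449490 / 0.579461 = 3.445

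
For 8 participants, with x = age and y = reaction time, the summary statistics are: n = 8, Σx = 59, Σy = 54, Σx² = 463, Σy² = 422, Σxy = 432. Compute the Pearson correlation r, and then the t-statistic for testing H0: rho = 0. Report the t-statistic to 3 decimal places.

3.839

S_xy = nΣxy − ΣxΣy = 8·432 − 59·54 = 3456 − 3186 = 270
S_xx = nΣx² − (Σx)² = 8·463 − 59² = 3704 − 3481 = 223
S_yy = nΣy² − (Σy)² = 8·422 − 54² = 3376 − 2916 = 460
r = S_xy / √(S_xx·S_yy) = 270 / √(223·460) = 270 / √102580 = 270 / 320.2811 = 0.8430
t = r·√(n−2)/√(1−r²) = 0.8430·√6 / √(1−0.710649) = 2.064920 / 0.537914 = 3.839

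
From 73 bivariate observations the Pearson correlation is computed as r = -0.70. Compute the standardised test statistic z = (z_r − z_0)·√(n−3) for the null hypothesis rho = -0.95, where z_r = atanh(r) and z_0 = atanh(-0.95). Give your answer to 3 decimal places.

8.069

z_r = atanh(-0.70) = -0.867301,  z_0 = atanh(-0.95) = -1.831781
SE = 1/√(n−3) = 1/√70 = 0.119523
z = (z_r − z_0)/SE = (-0.867301 − (-1.831781)) / 0.119523 = 0.964480 / 0.119523 = 8.069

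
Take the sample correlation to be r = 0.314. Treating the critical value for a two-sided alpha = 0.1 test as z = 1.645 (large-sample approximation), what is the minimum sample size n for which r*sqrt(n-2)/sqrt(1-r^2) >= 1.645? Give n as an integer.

27

Need r·√(n−2)/√(1−r²) ≥ 1.645
√(n−2) ≥ 1.645·√(1−0.098596) / 0.314 = 1.645·0.949423 / 0.314 = 4.9739
n−2 ≥ 24.7397  ⇒  n ≥ 26.7397
Smallest integer n = 27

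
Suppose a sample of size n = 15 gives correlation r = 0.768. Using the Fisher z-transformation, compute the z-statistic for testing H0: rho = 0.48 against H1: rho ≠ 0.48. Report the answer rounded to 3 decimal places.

z_r = atanh(0.768) = 1.015433,  z_0 = atanh(0.48) = 0.522984
SE = 1/√(n−3) = 1/√12 = 0.288675
z = (z_r − z_0)/SE = (1.015433 − 0.522984) / 0.288675 = 0.492449 / 0.288675 = 1.706

1.706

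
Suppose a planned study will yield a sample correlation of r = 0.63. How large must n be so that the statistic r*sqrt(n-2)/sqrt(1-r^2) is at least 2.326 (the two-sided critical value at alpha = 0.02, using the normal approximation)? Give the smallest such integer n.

r√(n−2)/√(1−r²) ≥ 2.326  ⇔  n−2 ≥ (2.326)²·(1−r²)/r²
(1−r²)/r² = (1−0.3969)/0.3969 = 1.5195
n ≥ 2 + 5.410276·1.5195 = 2 + 8.2209 = 10.2209
⌈10.2209⌉ = 11

11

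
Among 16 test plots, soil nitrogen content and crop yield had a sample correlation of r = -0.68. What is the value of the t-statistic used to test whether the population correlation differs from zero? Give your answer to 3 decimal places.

-3.470

1 − r² = 1 − 0.4624 = 0.5376;  √(1−r²) = 0.733212
√(n−2) = √14 = 3.741657
t = r·√(n−2)/√(1−r²) = -0.68 · 3.741657 / 0.733212 = -3.470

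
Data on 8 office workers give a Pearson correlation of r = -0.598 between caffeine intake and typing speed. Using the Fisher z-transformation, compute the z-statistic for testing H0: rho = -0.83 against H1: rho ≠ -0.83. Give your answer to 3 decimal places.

z_r = atanh(-0.598) = -0.690028,  z_0 = atanh(-0.83) = -1.188136
SE = 1/√(n−3) = 1/√5 = 0.447214
z = (z_r − z_0)/SE = (-0.690028 − (-1.188136)) / 0.447214 = 0.498108 / 0.447214 = 1.114

1.114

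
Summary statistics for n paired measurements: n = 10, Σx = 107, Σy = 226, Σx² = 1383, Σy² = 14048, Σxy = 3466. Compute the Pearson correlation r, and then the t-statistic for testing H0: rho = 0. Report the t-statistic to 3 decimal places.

2.919

S_xy = nΣxy − ΣxΣy = 10·3466 − 107·226 = 34660 − 24182 = 10478
S_xx = nΣx² − (Σx)² = 10·1383 − 107² = 13830 − 11449 = 2381
S_yy = nΣy² − (Σy)² = 10·14048 − 226² = 140480 − 51076 = 89404
r = S_xy / √(S_xx·S_yy) = 10478 / √(2381·89404) = 10478 / √212870924 = 10478 / 14590.0968 = 0.7182
t = r·√(n−2)/√(1−r²) = 0.7182·√8 / √(1−0.515811) = 2.031376 / 0.695837 = 2.919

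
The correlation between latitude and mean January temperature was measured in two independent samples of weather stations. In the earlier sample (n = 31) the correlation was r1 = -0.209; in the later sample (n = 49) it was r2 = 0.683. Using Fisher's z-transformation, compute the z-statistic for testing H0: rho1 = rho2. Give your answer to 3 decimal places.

-4.367

Fisher z-transforms: z1 = atanh(-0.209) = -0.212125, z2 = atanh(0.683) = 0.834716; difference d = -1.046841
Var(d) = 1/28 + 1/46 = 0.0357143 + 0.0217391 = 0.0574534
z = d/√Var(d) = -1.046841 / √0.0574534 = -1.046841 / 0.239694 = -4.367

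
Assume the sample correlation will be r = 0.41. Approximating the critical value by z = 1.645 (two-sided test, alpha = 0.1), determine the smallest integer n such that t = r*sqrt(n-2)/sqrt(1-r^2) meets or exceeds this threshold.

16

Need r·√(n−2)/√(1−r²) ≥ 1.645
√(n−2) ≥ 1.645·√(1−0.1681) / 0.41 = 1.645·0.912086 / 0.41 = 3.6595
n−2 ≥ 13.3919  ⇒  n ≥ 15.3919
Smallest integer n = 16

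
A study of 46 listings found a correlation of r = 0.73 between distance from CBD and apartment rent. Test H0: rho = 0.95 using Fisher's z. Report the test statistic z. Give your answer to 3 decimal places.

Fisher z: atanh(0.73) = 0.928727, atanh(0.95) = 1.831781
z = (z_r − z_0)·√(n−3) = (0.928727 − 1.831781)·√43 = -0.903054 · 6.557439 = -5.922

-5.922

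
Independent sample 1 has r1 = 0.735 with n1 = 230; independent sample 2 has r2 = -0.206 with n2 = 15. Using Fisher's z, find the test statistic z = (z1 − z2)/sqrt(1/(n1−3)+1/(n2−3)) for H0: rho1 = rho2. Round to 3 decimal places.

3.877

z1 = atanh(0.735) = 0.939516,  z2 = atanh(-0.206) = -0.208990
SE = √(1/(n1−3) + 1/(n2−3)) = √(1/227 + 1/12) = √(0.0044053 + 0.0833333) = √0.0877386 = 0.296207
z = (z1 − z2)/SE = (0.939516 − (-0.208990)) / 0.296207 = 1.148506 / 0.296207 = 3.877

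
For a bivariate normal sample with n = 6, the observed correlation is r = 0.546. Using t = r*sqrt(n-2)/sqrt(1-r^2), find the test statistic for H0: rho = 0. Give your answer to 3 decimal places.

1.303

t = r·√(n−2) / √(1−r²) with r = 0.546, n = 6
  = 0.546·√4 / √(1 − 0.298116)
  = 0.546·2.000000 / 0.837785
  = 1.092000 / 0.837785 = 1.303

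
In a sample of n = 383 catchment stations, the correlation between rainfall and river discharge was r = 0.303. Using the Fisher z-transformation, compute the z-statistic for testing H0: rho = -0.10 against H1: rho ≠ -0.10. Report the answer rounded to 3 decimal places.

8.054

Fisher z: atanh(0.303) = 0.312820, atanh(-0.10) = -0.100335
z = (z_r − z_0)·√(n−3) = (0.312820 − (-0.100335))·√380 = 0.413155 · 19.493589 = 8.054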